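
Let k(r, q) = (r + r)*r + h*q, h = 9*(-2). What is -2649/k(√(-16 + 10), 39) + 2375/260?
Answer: 79483/6188 ≈ 12.845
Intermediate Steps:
h = -18
k(r, q) = -18*q + 2*r² (k(r, q) = (r + r)*r - 18*q = (2*r)*r - 18*q = 2*r² - 18*q = -18*q + 2*r²)
-2649/k(√(-16 + 10), 39) + 2375/260 = -2649/(-18*39 + 2*(√(-16 + 10))²) + 2375/260 = -2649/(-702 + 2*(√(-6))²) + 2375*(1/260) = -2649/(-702 + 2*(I*√6)²) + 475/52 = -2649/(-702 + 2*(-6)) + 475/52 = -2649/(-702 - 12) + 475/52 = -2649/(-714) + 475/52 = -2649*(-1/714) + 475/52 = 883/238 + 475/52 = 79483/6188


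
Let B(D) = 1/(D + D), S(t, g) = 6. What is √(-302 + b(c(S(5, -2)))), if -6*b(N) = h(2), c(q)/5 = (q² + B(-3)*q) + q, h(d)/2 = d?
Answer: 2*I*√681/3 ≈ 17.397*I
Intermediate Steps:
B(D) = 1/(2*D)
h(d) = 2*d
c(q) = 5*q² + 25*q/6 (c(q) = 5*((q² + ((½)/(-3))*q) + q) = 5*((q² + ((½)*(-⅓))*q) + q) = 5*((q² - q/6) + q) = 5*(q² + 5*q/6) = 5*q² + 25*q/6)
b(N) = -⅔ (b(N) = -2/3 = -⅙*4 = -⅔)
√(-302 + b(c(S(5, -2)))) = √(-302 - ⅔) = √(-908/3) = 2*I*√681/3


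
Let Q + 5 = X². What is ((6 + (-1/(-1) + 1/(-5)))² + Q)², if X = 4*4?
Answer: 55219761/625 ≈ 88352.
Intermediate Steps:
X = 16
Q = 251 (Q = -5 + 16² = -5 + 256 = 251)
((6 + (-1/(-1) + 1/(-5)))² + Q)² = ((6 + (-1/(-1) + 1/(-5)))² + 251)² = ((6 + (-1*(-1) + 1*(-⅕)))² + 251)² = ((6 + (1 - ⅕))² + 251)² = ((6 + ⅘)² + 251)² = ((34/5)² + 251)² = (1156/25 + 251)² = (7431/25)² = 55219761/625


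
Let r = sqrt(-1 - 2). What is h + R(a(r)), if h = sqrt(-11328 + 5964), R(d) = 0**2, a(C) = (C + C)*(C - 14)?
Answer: 6*I*sqrt(149) ≈ 73.239*I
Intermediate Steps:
r = I*sqrt(3) (r = sqrt(-3) = I*sqrt(3) ≈ 1.732*I)
a(C) = 2*C*(-14 + C) (a(C) = (2*C)*(-14 + C) = 2*C*(-14 + C))
R(d) = 0
h = 6*I*sqrt(149) (h = sqrt(-5364) = 6*I*sqrt(149) ≈ 73.239*I)
h + R(a(r)) = 6*I*sqrt(149) + 0 = 6*I*sqrt(149)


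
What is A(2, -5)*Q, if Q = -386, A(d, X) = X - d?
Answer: 2702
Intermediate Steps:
A(2, -5)*Q = (-5 - 1*2)*(-386) = (-5 - 2)*(-386) = -7*(-386) = 2702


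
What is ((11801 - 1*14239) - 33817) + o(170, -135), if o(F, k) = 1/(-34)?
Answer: -1232671/34 ≈ -36255.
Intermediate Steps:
o(F, k) = -1/34
((11801 - 1*14239) - 33817) + o(170, -135) = ((11801 - 1*14239) - 33817) - 1/34 = ((11801 - 14239) - 33817) - 1/34 = (-2438 - 33817) - 1/34 = -36255 - 1/34 = -1232671/34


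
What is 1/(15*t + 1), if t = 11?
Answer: 1/166 ≈ 0.0060241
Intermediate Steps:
1/(15*t + 1) = 1/(15*11 + 1) = 1/(165 + 1) = 1/166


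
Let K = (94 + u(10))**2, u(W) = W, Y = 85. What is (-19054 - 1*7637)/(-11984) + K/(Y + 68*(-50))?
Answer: -452069/436560 ≈ -1.0355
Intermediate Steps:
K = 10816 (K = (94 + 10)**2 = 104**2 = 10816)
(-19054 - 1*7637)/(-11984) + K/(Y + 68*(-50)) = (-19054 - 1*7637)/(-11984) + 10816/(85 + 68*(-50)) = (-19054 - 7637)*(-1/11984) + 10816/(85 - 3400) = -26691*(-1/11984) + 10816/(-3315) = 3813/1712 + 10816*(-1/3315) = 3813/1712 - 832/255 = -452069/436560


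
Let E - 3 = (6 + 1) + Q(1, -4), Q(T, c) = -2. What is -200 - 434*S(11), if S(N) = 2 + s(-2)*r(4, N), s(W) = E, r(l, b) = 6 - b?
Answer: 16292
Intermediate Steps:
E = 8 (E = 3 + ((6 + 1) - 2) = 3 + (7 - 2) = 3 + 5 = 8)
s(W) = 8
S(N) = 50 - 8*N (S(N) = 2 + 8*(6 - N) = 2 + (48 - 8*N) = 50 - 8*N)
-200 - 434*S(11) = -200 - 434*(50 - 8*11) = -200 - 434*(50 - 88) = -200 - 434*(-38) = -200 + 16492 = 16292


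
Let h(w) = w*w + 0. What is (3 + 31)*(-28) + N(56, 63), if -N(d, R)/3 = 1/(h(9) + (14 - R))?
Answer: -30467/32 ≈ -952.09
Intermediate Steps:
h(w) = w² (h(w) = w² + 0 = w²)
N(d, R) = -3/(95 - R) (N(d, R) = -3/(9² + (14 - R)) = -3/(81 + (14 - R)) = -3/(95 - R))
(3 + 31)*(-28) + N(56, 63) = (3 + 31)*(-28) + 3/(-95 + 63) = 34*(-28) + 3/(-32) = -952 + 3*(-1/32) = -952 - 3/32 = -30467/32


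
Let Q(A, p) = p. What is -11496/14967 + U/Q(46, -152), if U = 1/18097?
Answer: -10540855997/13723461816 ≈ -0.76809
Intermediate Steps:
U = 1/18097 ≈ 5.5258e-5
-11496/14967 + U/Q(46, -152) = -11496/14967 + (1/18097)/(-152) = -11496*1/14967 + (1/18097)*(-1/152) = -3832/4989 - 1/2750744 = -10540855997/13723461816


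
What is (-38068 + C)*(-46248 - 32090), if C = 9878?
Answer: 2208348220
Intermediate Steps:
(-38068 + C)*(-46248 - 32090) = (-38068 + 9878)*(-46248 - 32090) = -28190*(-78338) = 2208348220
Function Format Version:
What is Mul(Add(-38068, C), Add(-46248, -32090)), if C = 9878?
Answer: 2208348220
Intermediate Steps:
Mul(Add(-38068, C), Add(-46248, -32090)) = Mul(Add(-38068, 9878), Add(-46248, -32090)) = Mul(-28190, -78338) = 2208348220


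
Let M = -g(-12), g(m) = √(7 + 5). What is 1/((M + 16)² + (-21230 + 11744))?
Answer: -4609/42479618 + 16*√3/21239809 ≈ -0.00010719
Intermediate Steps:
g(m) = 2*√3 (g(m) = √12 = 2*√3)
M = -2*√3 ≈ -3.4641
1/((M + 16)² + (-21230 + 11744)) = 1/((-2*√3 + 16)² + (-21230 + 11744)) = 1/((16 - 2*√3)² - 9486) = 1/(-9486 + (16 - 2*√3)²)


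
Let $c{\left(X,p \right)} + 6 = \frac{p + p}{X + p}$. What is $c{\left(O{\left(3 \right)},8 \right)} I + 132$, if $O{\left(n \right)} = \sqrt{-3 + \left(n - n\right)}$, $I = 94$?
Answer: $\frac{16 \left(- 27 \sqrt{3} + 122 i\right)}{\sqrt{3} - 8 i} \approx -252.42 - 38.881 i$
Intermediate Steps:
$O{\left(n \right)} = i \sqrt{3}$ ($O{\left(n \right)} = \sqrt{-3 + 0} = \sqrt{-3} = i \sqrt{3}$)
$c{\left(X,p \right)} = -6 + \frac{2 p}{X + p}$ ($c{\left(X,p \right)} = -6 + \frac{p + p}{X + p} = -6 + \frac{2 p}{X + p}$)
$c{\left(O{\left(3 \right)},8 \right)} I + 132 = \frac{2 \left(- 3 i \sqrt{3} - 16\right)}{i \sqrt{3} + 8} \cdot 94 + 132 = \frac{2 \left(- 3 i \sqrt{3} - 16\right)}{8 + i \sqrt{3}} \cdot 94 + 132 = \frac{2 \left(-16 - 3 i \sqrt{3}\right)}{8 + i \sqrt{3}} \cdot 94 + 132 = \frac{188 \left(-16 - 3 i \sqrt{3}\right)}{8 + i \sqrt{3}} + 132 = 132 + \frac{188 \left(-16 - 3 i \sqrt{3}\right)}{8 + i \sqrt{3}}$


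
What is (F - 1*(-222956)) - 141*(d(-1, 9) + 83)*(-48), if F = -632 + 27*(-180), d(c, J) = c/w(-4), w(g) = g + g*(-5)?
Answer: 778785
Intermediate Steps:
w(g) = -4*g (w(g) = g - 5*g = -4*g)
d(c, J) = c/16 (d(c, J) = c/((-4*(-4))) = c/16)
F = -5492 (F = -632 - 4860 = -5492)
(F - 1*(-222956)) - 141*(d(-1, 9) + 83)*(-48) = (-5492 - 1*(-222956)) - 141*((1/16)*(-1) + 83)*(-48) = (-5492 + 222956) - 141*(-1/16 + 83)*(-48) = 217464 - 141*(1327/16)*(-48) = 217464 - 187107*(-48)/16 = 217464 - 1*(-561321) = 217464 + 561321 = 778785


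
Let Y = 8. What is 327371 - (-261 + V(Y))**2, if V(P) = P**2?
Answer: 288562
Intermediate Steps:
327371 - (-261 + V(Y))**2 = 327371 - (-261 + 8**2)**2 = 327371 - (-261 + 64)**2 = 327371 - 1*(-197)**2 = 327371 - 1*38809 = 327371 - 38809 = 288562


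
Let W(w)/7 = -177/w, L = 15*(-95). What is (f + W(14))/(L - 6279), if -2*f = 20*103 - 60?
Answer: 2177/15408 ≈ 0.14129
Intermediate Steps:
L = -1425
f = -1000 (f = -(20*103 - 60)/2 = -(2060 - 60)/2 = -½*2000 = -1000)
W(w) = -1239/w (W(w) = 7*(-177/w) = -1239/w)
(f + W(14))/(L - 6279) = (-1000 - 1239/14)/(-1425 - 6279) = (-1000 - 1239*1/14)/(-7704) = (-1000 - 177/2)*(-1/7704) = -2177/2*(-1/7704) = 2177/15408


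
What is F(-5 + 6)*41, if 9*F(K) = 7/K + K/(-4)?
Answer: 123/4 ≈ 30.750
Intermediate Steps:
F(K) = -K/36 + 7/(9*K) (F(K) = (7/K + K/(-4))/9 = (7/K + K*(-1/4))/9 = (7/K - K/4)/9 = -K/36 + 7/(9*K))
F(-5 + 6)*41 = ((28 - (-5 + 6)**2)/(36*(-5 + 6)))*41 = ((1/36)*(28 - 1*1**2)/1)*41 = ((1/36)*1*(28 - 1*1))*41 = ((1/36)*1*(28 - 1))*41 = ((1/36)*1*27)*41 = (3/4)*41 = 123/4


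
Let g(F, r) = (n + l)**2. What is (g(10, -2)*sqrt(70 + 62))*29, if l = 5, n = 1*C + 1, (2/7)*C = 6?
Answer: 42282*sqrt(33) ≈ 2.4289e+5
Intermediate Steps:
C = 21 (C = (7/2)*6 = 21)
n = 22 (n = 1*21 + 1 = 21 + 1 = 22)
g(F, r) = 729 (g(F, r) = (22 + 5)**2 = 27**2 = 729)
(g(10, -2)*sqrt(70 + 62))*29 = (729*sqrt(70 + 62))*29 = (729*sqrt(132))*29 = (729*(2*sqrt(33)))*29 = (1458*sqrt(33))*29 = 42282*sqrt(33)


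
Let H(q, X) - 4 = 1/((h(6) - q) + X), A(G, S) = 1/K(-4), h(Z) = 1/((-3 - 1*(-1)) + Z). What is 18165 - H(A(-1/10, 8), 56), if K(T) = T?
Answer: 2052191/113 ≈ 18161.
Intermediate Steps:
h(Z) = 1/(-2 + Z) (h(Z) = 1/((-3 + 1) + Z) = 1/(-2 + Z))
A(G, S) = -¼ (A(G, S) = 1/(-4) = -¼)
H(q, X) = 4 + 1/(¼ + X - q) (H(q, X) = 4 + 1/((1/(-2 + 6) - q) + X) = 4 + 1/((1/4 - q) + X) = 4 + 1/((¼ - q) + X) = 4 + 1/(¼ + X - q))
18165 - H(A(-1/10, 8), 56) = 18165 - 8*(1 - 2*(-¼) + 2*56)/(1 - 4*(-¼) + 4*56) = 18165 - 8*(1 + ½ + 112)/(1 + 1 + 224) = 18165 - 8*227/(226*2) = 18165 - 1*454/113 = 18165 - 454/113 = 2052191/113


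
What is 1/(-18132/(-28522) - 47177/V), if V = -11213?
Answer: 159908593/774448255 ≈ 0.20648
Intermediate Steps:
1/(-18132/(-28522) - 47177/V) = 1/(-18132/(-28522) - 47177/(-11213)) = 1/(-18132*(-1/28522) - 47177*(-1/11213)) = 1/(9066/14261 + 47177/11213) = 1/(774448255/159908593) = 159908593/774448255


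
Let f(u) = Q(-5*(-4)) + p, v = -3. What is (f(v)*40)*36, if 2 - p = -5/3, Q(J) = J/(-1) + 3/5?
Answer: -22656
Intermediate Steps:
Q(J) = 3/5 - J (Q(J) = J*(-1) + 3*(1/5) = -J + 3/5 = 3/5 - J)
p = 11/3 (p = 2 - (-5)/3 = 2 - 1*(-5/3) = 2 + 5/3 = 11/3 ≈ 3.6667)
f(u) = -236/15 (f(u) = (3/5 - (-5)*(-4)) + 11/3 = (3/5 - 1*20) + 11/3 = (3/5 - 20) + 11/3 = -97/5 + 11/3 = -236/15)
(f(v)*40)*36 = -236/15*40*36 = -1888/3*36 = -22656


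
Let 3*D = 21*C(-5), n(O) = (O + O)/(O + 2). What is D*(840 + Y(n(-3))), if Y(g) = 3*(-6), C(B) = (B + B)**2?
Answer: 575400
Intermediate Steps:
C(B) = 4*B**2 (C(B) = (2*B)**2 = 4*B**2)
n(O) = 2*O/(2 + O) (n(O) = (2*O)/(2 + O) = 2*O/(2 + O))
D = 700 (D = (21*(4*(-5)**2))/3 = (21*(4*25))/3 = (21*100)/3 = (1/3)*2100 = 700)
Y(g) = -18
D*(840 + Y(n(-3))) = 700*(840 - 18) = 700*822 = 575400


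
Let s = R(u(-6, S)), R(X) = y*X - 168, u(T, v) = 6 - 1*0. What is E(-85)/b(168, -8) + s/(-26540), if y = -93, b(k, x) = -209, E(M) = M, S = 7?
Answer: 1203817/2773430 ≈ 0.43405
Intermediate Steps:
u(T, v) = 6 (u(T, v) = 6 + 0 = 6)
R(X) = -168 - 93*X (R(X) = -93*X - 168 = -168 - 93*X)
s = -726 (s = -168 - 93*6 = -168 - 558 = -726)
E(-85)/b(168, -8) + s/(-26540) = -85/(-209) - 726/(-26540) = -85*(-1/209) - 726*(-1/26540) = 85/209 + 363/13270 = 1203817/2773430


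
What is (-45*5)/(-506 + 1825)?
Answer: -225/1319 ≈ -0.17058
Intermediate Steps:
(-45*5)/(-506 + 1825) = -225/1319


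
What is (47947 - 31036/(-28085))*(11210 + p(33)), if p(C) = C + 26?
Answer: 15175089301839/28085 ≈ 5.4033e+8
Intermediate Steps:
p(C) = 26 + C
(47947 - 31036/(-28085))*(11210 + p(33)) = (47947 - 31036/(-28085))*(11210 + (26 + 33)) = (47947 - 31036*(-1/28085))*(11210 + 59) = (47947 + 31036/28085)*11269 = (1346622531/28085)*11269 = 15175089301839/28085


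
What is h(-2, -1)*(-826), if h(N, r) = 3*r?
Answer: 2478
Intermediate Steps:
h(-2, -1)*(-826) = (3*(-1))*(-826) = -3*(-826) = 2478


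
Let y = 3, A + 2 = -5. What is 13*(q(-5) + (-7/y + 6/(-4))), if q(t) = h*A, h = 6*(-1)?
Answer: 2977/6 ≈ 496.17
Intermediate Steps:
A = -7 (A = -2 - 5 = -7)
h = -6
q(t) = 42 (q(t) = -6*(-7) = 42)
13*(q(-5) + (-7/y + 6/(-4))) = 13*(42 + (-7/3 + 6/(-4))) = 13*(42 + (-7*1/3 + 6*(-1/4))) = 13*(42 + (-7/3 - 3/2)) = 13*(42 - 23/6) = 13*(229/6) = 2977/6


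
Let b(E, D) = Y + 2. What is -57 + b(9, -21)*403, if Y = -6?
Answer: -1669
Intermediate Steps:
b(E, D) = -4 (b(E, D) = -6 + 2 = -4)
-57 + b(9, -21)*403 = -57 - 4*403 = -57 - 1612 = -1669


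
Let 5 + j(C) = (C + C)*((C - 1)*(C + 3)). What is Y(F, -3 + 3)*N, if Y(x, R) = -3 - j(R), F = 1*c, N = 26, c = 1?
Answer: 52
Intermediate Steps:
F = 1 (F = 1*1 = 1)
j(C) = -5 + 2*C*(-1 + C)*(3 + C) (j(C) = -5 + (C + C)*((C - 1)*(C + 3)) = -5 + (2*C)*((-1 + C)*(3 + C)) = -5 + 2*C*(-1 + C)*(3 + C))
Y(x, R) = 2 - 4*R² - 2*R³ + 6*R (Y(x, R) = -3 - (-5 - 6*R + 2*R³ + 4*R²) = -3 + (5 - 4*R² - 2*R³ + 6*R) = 2 - 4*R² - 2*R³ + 6*R)
Y(F, -3 + 3)*N = (2 - 4*(-3 + 3)² - 2*(-3 + 3)³ + 6*(-3 + 3))*26 = (2 - 4*0² - 2*0³ + 6*0)*26 = (2 - 4*0 - 2*0 + 0)*26 = (2 + 0 + 0 + 0)*26 = 2*26 = 52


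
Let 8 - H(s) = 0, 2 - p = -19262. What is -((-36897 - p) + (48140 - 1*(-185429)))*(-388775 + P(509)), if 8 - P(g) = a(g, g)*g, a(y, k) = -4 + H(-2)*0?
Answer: 68609173248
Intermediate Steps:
p = 19264 (p = 2 - 1*(-19262) = 2 + 19262 = 19264)
H(s) = 8 (H(s) = 8 - 1*0 = 8 + 0 = 8)
a(y, k) = -4 (a(y, k) = -4 + 8*0 = -4 + 0 = -4)
P(g) = 8 + 4*g (P(g) = 8 - (-4)*g = 8 + 4*g)
-((-36897 - p) + (48140 - 1*(-185429)))*(-388775 + P(509)) = -((-36897 - 1*19264) + (48140 - 1*(-185429)))*(-388775 + (8 + 4*509)) = -((-36897 - 19264) + (48140 + 185429))*(-388775 + (8 + 2036)) = -(-56161 + 233569)*(-388775 + 2044) = -177408*(-386731) = -1*(-68609173248) = 68609173248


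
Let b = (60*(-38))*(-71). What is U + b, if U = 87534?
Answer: 249414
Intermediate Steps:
b = 161880 (b = -2280*(-71) = 161880)
U + b = 87534 + 161880 = 249414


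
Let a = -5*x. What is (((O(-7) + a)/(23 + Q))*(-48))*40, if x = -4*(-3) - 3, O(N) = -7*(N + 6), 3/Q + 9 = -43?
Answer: 3793920/1193 ≈ 3180.2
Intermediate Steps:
Q = -3/52 (Q = 3/(-9 - 43) = 3/(-52) = 3*(-1/52) = -3/52 ≈ -0.057692)
O(N) = -42 - 7*N (O(N) = -7*(6 + N) = -42 - 7*N)
x = 9 (x = 12 - 3 = 9)
a = -45 (a = -5*9 = -45)
(((O(-7) + a)/(23 + Q))*(-48))*40 = ((((-42 - 7*(-7)) - 45)/(23 - 3/52))*(-48))*40 = ((((-42 + 49) - 45)/(1193/52))*(-48))*40 = (((7 - 45)*(52/1193))*(-48))*40 = (-38*52/1193*(-48))*40 = -1976/1193*(-48)*40 = (94848/1193)*40 = 3793920/1193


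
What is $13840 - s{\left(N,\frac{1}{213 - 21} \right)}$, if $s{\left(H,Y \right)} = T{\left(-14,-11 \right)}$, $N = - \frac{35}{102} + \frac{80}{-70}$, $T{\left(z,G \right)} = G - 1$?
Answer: $13852$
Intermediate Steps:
$T{\left(z,G \right)} = -1 + G$ ($T{\left(z,G \right)} = G - 1 = -1 + G$)
$N = - \frac{1061}{714}$ ($N = \left(-35\right) \frac{1}{102} + 80 \left(- \frac{1}{70}\right) = - \frac{35}{102} - \frac{8}{7} = - \frac{1061}{714} \approx -1.486$)
$s{\left(H,Y \right)} = -12$ ($s{\left(H,Y \right)} = -1 - 11 = -12$)
$13840 - s{\left(N,\frac{1}{213 - 21} \right)} = 13840 - -12 = 13840 + 12 = 13852$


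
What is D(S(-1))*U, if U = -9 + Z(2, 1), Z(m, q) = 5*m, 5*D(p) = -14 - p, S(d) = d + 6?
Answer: -19/5 ≈ -3.8000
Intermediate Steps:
S(d) = 6 + d
D(p) = -14/5 - p/5 (D(p) = (-14 - p)/5 = -14/5 - p/5)
U = 1 (U = -9 + 5*2 = -9 + 10 = 1)
D(S(-1))*U = (-14/5 - (6 - 1)/5)*1 = (-14/5 - 1/5*5)*1 = (-14/5 - 1)*1 = -19/5*1 = -19/5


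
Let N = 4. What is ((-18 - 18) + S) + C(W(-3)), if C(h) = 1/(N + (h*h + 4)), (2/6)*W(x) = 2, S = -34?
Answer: -3079/44 ≈ -69.977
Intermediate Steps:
W(x) = 6 (W(x) = 3*2 = 6)
C(h) = 1/(8 + h**2) (C(h) = 1/(4 + (h*h + 4)) = 1/(4 + (h**2 + 4)) = 1/(4 + (4 + h**2)) = 1/(8 + h**2))
((-18 - 18) + S) + C(W(-3)) = ((-18 - 18) - 34) + 1/(8 + 6**2) = (-36 - 34) + 1/(8 + 36) = -70 + 1/44 = -3079/44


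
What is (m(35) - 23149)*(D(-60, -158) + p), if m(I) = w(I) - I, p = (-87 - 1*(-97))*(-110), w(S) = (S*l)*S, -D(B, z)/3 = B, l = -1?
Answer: 22456280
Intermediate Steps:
D(B, z) = -3*B
w(S) = -S**2 (w(S) = (S*(-1))*S = (-S)*S = -S**2)
p = -1100 (p = (-87 + 97)*(-110) = 10*(-110) = -1100)
m(I) = -I - I**2 (m(I) = -I**2 - I = -I - I**2)
(m(35) - 23149)*(D(-60, -158) + p) = (35*(-1 - 1*35) - 23149)*(-3*(-60) - 1100) = (35*(-1 - 35) - 23149)*(180 - 1100) = (35*(-36) - 23149)*(-920) = (-1260 - 23149)*(-920) = -24409*(-920) = 22456280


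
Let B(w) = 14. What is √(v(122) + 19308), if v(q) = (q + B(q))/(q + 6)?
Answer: 7*√6305/4 ≈ 138.96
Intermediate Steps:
v(q) = (14 + q)/(6 + q) (v(q) = (q + 14)/(q + 6) = (14 + q)/(6 + q))
√(v(122) + 19308) = √((14 + 122)/(6 + 122) + 19308) = √(136/128 + 19308) = √((1/128)*136 + 19308) = √(17/16 + 19308) = √(308945/16) = 7*√6305/4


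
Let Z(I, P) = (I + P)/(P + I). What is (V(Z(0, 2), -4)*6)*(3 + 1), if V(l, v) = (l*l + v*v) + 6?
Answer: 552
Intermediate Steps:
Z(I, P) = 1 (Z(I, P) = (I + P)/(I + P) = 1)
V(l, v) = 6 + l² + v² (V(l, v) = (l² + v²) + 6 = 6 + l² + v²)
(V(Z(0, 2), -4)*6)*(3 + 1) = ((6 + 1² + (-4)²)*6)*(3 + 1) = ((6 + 1 + 16)*6)*4 = (23*6)*4 = 138*4 = 552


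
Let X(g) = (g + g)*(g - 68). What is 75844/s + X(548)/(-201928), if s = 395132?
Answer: -6017375479/2493381703 ≈ -2.4133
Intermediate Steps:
X(g) = 2*g*(-68 + g) (X(g) = (2*g)*(-68 + g) = 2*g*(-68 + g))
75844/s + X(548)/(-201928) = 75844/395132 + (2*548*(-68 + 548))/(-201928) = 75844*(1/395132) + (2*548*480)*(-1/201928) = 18961/98783 + 526080*(-1/201928) = 18961/98783 - 65760/25241 = -6017375479/2493381703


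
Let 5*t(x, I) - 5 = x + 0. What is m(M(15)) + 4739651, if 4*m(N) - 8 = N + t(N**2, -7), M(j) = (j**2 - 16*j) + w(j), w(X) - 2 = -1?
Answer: 94793191/20 ≈ 4.7397e+6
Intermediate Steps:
w(X) = 1 (w(X) = 2 - 1 = 1)
M(j) = 1 + j**2 - 16*j (M(j) = (j**2 - 16*j) + 1 = 1 + j**2 - 16*j)
t(x, I) = 1 + x/5 (t(x, I) = 1 + (x + 0)/5 = 1 + x/5)
m(N) = 9/4 + N/4 + N**2/20 (m(N) = 2 + (N + (1 + N**2/5))/4 = 2 + (1 + N + N**2/5)/4 = 2 + (1/4 + N/4 + N**2/20) = 9/4 + N/4 + N**2/20)
m(M(15)) + 4739651 = (9/4 + (1 + 15**2 - 16*15)/4 + (1 + 15**2 - 16*15)**2/20) + 4739651 = (9/4 + (1 + 225 - 240)/4 + (1 + 225 - 240)**2/20) + 4739651 = (9/4 + (1/4)*(-14) + (1/20)*(-14)**2) + 4739651 = (9/4 - 7/2 + (1/20)*196) + 4739651 = (9/4 - 7/2 + 49/5) + 4739651 = 171/20 + 4739651 = 94793191/20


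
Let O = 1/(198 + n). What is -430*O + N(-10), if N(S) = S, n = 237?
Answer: -956/87 ≈ -10.989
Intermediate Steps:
O = 1/435 (O = 1/(198 + 237) = 1/435 ≈ 0.0022989)
-430*O + N(-10) = -430*1/435 - 10 = -86/87 - 10 = -956/87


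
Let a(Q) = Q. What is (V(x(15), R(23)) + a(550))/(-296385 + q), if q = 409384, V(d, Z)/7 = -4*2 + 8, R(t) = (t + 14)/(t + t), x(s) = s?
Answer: 550/112999 ≈ 0.0048673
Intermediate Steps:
R(t) = (14 + t)/(2*t) (R(t) = (14 + t)/((2*t)) = (14 + t)*(1/(2*t)) = (14 + t)/(2*t))
V(d, Z) = 0 (V(d, Z) = 7*(-4*2 + 8) = 7*(-8 + 8) = 7*0 = 0)
(V(x(15), R(23)) + a(550))/(-296385 + q) = (0 + 550)/(-296385 + 409384) = 550/112999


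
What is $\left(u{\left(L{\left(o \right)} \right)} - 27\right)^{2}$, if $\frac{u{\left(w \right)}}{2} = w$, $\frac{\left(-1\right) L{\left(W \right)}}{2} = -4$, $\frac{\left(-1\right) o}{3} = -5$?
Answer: $121$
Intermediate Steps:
$o = 15$ ($o = \left(-3\right) \left(-5\right) = 15$)
$L{\left(W \right)} = 8$ ($L{\left(W \right)} = \left(-2\right) \left(-4\right) = 8$)
$u{\left(w \right)} = 2 w$
$\left(u{\left(L{\left(o \right)} \right)} - 27\right)^{2} = \left(2 \cdot 8 - 27\right)^{2} = \left(16 - 27\right)^{2} = \left(-11\right)^{2} = 121$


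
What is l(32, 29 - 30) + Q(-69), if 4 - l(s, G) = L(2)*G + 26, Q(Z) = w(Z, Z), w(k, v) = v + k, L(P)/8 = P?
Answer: -144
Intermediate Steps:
L(P) = 8*P
w(k, v) = k + v
Q(Z) = 2*Z (Q(Z) = Z + Z = 2*Z)
l(s, G) = -22 - 16*G (l(s, G) = 4 - ((8*2)*G + 26) = 4 - (16*G + 26) = 4 - (26 + 16*G) = 4 + (-26 - 16*G) = -22 - 16*G)
l(32, 29 - 30) + Q(-69) = (-22 - 16*(29 - 30)) + 2*(-69) = (-22 - 16*(-1)) - 138 = (-22 + 16) - 138 = -6 - 138 = -144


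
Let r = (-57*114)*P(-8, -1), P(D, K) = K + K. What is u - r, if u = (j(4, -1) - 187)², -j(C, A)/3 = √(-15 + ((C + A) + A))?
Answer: 21856 + 1122*I*√13 ≈ 21856.0 + 4045.4*I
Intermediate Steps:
P(D, K) = 2*K
j(C, A) = -3*√(-15 + C + 2*A) (j(C, A) = -3*√(-15 + ((C + A) + A)) = -3*√(-15 + ((A + C) + A)) = -3*√(-15 + (C + 2*A)) = -3*√(-15 + C + 2*A))
r = 12996 (r = (-57*114)*(2*(-1)) = -6498*(-2) = 12996)
u = (-187 - 3*I*√13)² (u = (-3*√(-15 + 4 + 2*(-1)) - 187)² = (-3*√(-15 + 4 - 2) - 187)² = (-3*I*√13 - 187)² = (-187 - 3*I*√13)² ≈ 34852.0 + 4045.4*I)
u - r = (34852 + 1122*I*√13) - 1*12996 = (34852 + 1122*I*√13) - 12996 = 21856 + 1122*I*√13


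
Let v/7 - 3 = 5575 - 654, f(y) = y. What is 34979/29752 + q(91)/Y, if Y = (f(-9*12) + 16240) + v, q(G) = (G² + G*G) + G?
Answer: 141587341/94090700 ≈ 1.5048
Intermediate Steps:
v = 34468 (v = 21 + 7*(5575 - 654) = 21 + 7*4921 = 21 + 34447 = 34468)
q(G) = G + 2*G² (q(G) = (G² + G²) + G = 2*G² + G = G + 2*G²)
Y = 50600 (Y = (-9*12 + 16240) + 34468 = (-108 + 16240) + 34468 = 16132 + 34468 = 50600)
34979/29752 + q(91)/Y = 34979/29752 + (91*(1 + 2*91))/50600 = 34979*(1/29752) + (91*(1 + 182))*(1/50600) = 34979/29752 + (91*183)*(1/50600) = 34979/29752 + 16653*(1/50600) = 34979/29752 + 16653/50600 = 141587341/94090700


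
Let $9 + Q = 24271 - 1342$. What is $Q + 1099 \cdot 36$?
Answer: $62484$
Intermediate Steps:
$Q = 22920$ ($Q = -9 + \left(24271 - 1342\right) = -9 + 22929 = 22920$)
$Q + 1099 \cdot 36 = 22920 + 1099 \cdot 36 = 22920 + 39564 = 62484$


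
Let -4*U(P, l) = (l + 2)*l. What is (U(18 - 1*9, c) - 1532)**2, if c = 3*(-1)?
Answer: 37589161/16 ≈ 2.3493e+6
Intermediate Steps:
c = -3
U(P, l) = -l*(2 + l)/4 (U(P, l) = -(l + 2)*l/4 = -(2 + l)*l/4 = -l*(2 + l)/4)
(U(18 - 1*9, c) - 1532)**2 = (-1/4*(-3)*(2 - 3) - 1532)**2 = (-1/4*(-3)*(-1) - 1532)**2 = (-3/4 - 1532)**2 = (-6131/4)**2 = 37589161/16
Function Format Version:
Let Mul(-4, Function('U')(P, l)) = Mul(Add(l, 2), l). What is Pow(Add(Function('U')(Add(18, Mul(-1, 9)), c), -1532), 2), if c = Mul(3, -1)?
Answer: Rational(37589161, 16) ≈ 2.3493e+6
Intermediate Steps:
c = -3
Function('U')(P, l) = Mul(Rational(-1, 4), l, Add(2, l)) (Function('U')(P, l) = Mul(Rational(-1, 4), Mul(Add(l, 2), l)) = Mul(Rational(-1, 4), Mul(Add(2, l), l)) = Mul(Rational(-1, 4), Mul(l, Add(2, l))) = Mul(Rational(-1, 4), l, Add(2, l)))
Pow(Add(Function('U')(Add(18, Mul(-1, 9)), c), -1532), 2) = Pow(Add(Mul(Rational(-1, 4), -3, Add(2, -3)), -1532), 2) = Pow(Add(Mul(Rational(-1, 4), -3, -1), -1532), 2) = Pow(Add(Rational(-3, 4), -1532), 2) = Pow(Rational(-6131, 4), 2) = Rational(37589161, 16)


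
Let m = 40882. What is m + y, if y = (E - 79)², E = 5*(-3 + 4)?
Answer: 46358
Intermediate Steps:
E = 5 (E = 5*1 = 5)
y = 5476 (y = (5 - 79)² = (-74)² = 5476)
m + y = 40882 + 5476 = 46358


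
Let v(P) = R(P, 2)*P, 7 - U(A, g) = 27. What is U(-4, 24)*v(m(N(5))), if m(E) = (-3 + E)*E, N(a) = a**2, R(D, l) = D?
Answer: -6050000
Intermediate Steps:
U(A, g) = -20 (U(A, g) = 7 - 1*27 = 7 - 27 = -20)
m(E) = E*(-3 + E)
v(P) = P**2 (v(P) = P*P = P**2)
U(-4, 24)*v(m(N(5))) = -20*625*(-3 + 5**2)**2 = -20*625*(-3 + 25)**2 = -20*(25*22)**2 = -20*550**2 = -20*302500 = -6050000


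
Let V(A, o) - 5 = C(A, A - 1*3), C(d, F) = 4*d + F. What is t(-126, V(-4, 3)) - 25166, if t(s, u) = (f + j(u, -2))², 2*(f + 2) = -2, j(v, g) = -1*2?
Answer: -25141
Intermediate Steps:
j(v, g) = -2
C(d, F) = F + 4*d
f = -3 (f = -2 + (½)*(-2) = -2 - 1 = -3)
V(A, o) = 2 + 5*A (V(A, o) = 5 + ((A - 1*3) + 4*A) = 5 + ((A - 3) + 4*A) = 5 + ((-3 + A) + 4*A) = 5 + (-3 + 5*A) = 2 + 5*A)
t(s, u) = 25 (t(s, u) = (-3 - 2)² = (-5)² = 25)
t(-126, V(-4, 3)) - 25166 = 25 - 25166 = -25141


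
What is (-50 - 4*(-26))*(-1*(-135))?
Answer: 7290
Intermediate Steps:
(-50 - 4*(-26))*(-1*(-135)) = (-50 + 104)*135 = 54*135 = 7290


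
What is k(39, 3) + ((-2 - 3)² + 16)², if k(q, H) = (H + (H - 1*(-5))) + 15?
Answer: 1707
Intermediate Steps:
k(q, H) = 20 + 2*H (k(q, H) = (H + (H + 5)) + 15 = (H + (5 + H)) + 15 = (5 + 2*H) + 15 = 20 + 2*H)
k(39, 3) + ((-2 - 3)² + 16)² = (20 + 2*3) + ((-2 - 3)² + 16)² = (20 + 6) + ((-5)² + 16)² = 26 + (25 + 16)² = 26 + 41² = 26 + 1681 = 1707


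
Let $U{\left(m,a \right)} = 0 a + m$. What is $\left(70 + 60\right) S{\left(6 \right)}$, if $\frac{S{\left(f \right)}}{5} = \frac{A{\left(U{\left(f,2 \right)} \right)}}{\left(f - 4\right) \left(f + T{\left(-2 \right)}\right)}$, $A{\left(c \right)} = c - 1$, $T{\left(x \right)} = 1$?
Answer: $\frac{1625}{7} \approx 232.14$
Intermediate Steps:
$U{\left(m,a \right)} = m$ ($U{\left(m,a \right)} = 0 + m = m$)
$A{\left(c \right)} = -1 + c$ ($A{\left(c \right)} = c - 1 = -1 + c$)
$S{\left(f \right)} = \frac{5 \left(-1 + f\right)}{\left(1 + f\right) \left(-4 + f\right)}$ ($S{\left(f \right)} = 5 \frac{-1 + f}{\left(f - 4\right) \left(f + 1\right)} = 5 \frac{-1 + f}{\left(-4 + f\right) \left(1 + f\right)} = 5 \frac{-1 + f}{\left(1 + f\right) \left(-4 + f\right)} = \frac{5 \left(-1 + f\right)}{\left(1 + f\right) \left(-4 + f\right)}$)
$\left(70 + 60\right) S{\left(6 \right)} = \left(70 + 60\right) \frac{5 \left(-1 + 6\right)}{-4 + 6^{2} - 18} = 130 \cdot 5 \frac{1}{-4 + 36 - 18} \cdot 5 = 130 \cdot 5 \cdot \frac{1}{14} \cdot 5 = 130 \cdot \frac{25}{14} = \frac{1625}{7}$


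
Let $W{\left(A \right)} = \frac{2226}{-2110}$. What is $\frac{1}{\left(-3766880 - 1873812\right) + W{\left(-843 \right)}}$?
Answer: $- \frac{1055}{5950931173} \approx -1.7728 \cdot 10^{-7}$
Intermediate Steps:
$W{\left(A \right)} = - \frac{1113}{1055}$ ($W{\left(A \right)} = 2226 \left(- \frac{1}{2110}\right) = - \frac{1113}{1055}$)
$\frac{1}{\left(-3766880 - 1873812\right) + W{\left(-843 \right)}} = \frac{1}{\left(-3766880 - 1873812\right) - \frac{1113}{1055}} = \frac{1}{-5640692 - \frac{1113}{1055}} = \frac{1}{- \frac{5950931173}{1055}} = - \frac{1055}{5950931173}$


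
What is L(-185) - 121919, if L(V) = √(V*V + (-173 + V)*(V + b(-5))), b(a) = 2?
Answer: -121919 + √99739 ≈ -1.2160e+5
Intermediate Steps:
L(V) = √(V² + (-173 + V)*(2 + V)) (L(V) = √(V*V + (-173 + V)*(V + 2)) = √(V² + (-173 + V)*(2 + V)))
L(-185) - 121919 = √(-346 - 171*(-185) + 2*(-185)²) - 121919 = √(-346 + 31635 + 2*34225) - 121919 = √(-346 + 31635 + 68450) - 121919 = √99739 - 121919 = -121919 + √99739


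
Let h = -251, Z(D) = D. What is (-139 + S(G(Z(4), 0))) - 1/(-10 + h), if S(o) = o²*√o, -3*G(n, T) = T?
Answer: -36278/261 ≈ -139.00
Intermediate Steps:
G(n, T) = -T/3
S(o) = o^(5/2)
(-139 + S(G(Z(4), 0))) - 1/(-10 + h) = (-139 + (-⅓*0)^(5/2)) - 1/(-10 - 251) = (-139 + 0^(5/2)) - 1/(-261) = (-139 + 0) - 1*(-1/261) = -139 + 1/261 = -36278/261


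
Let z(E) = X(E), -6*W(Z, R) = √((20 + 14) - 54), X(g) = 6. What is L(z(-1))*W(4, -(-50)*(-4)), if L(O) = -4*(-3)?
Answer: -4*I*√5 ≈ -8.9443*I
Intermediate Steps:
W(Z, R) = -I*√5/3 (W(Z, R) = -√((20 + 14) - 54)/6 = -√(34 - 54)/6 = -I*√5/3)
z(E) = 6
L(O) = 12
L(z(-1))*W(4, -(-50)*(-4)) = 12*(-I*√5/3) = -4*I*√5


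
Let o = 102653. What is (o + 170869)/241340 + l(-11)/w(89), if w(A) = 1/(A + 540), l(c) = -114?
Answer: -8652626259/120670 ≈ -71705.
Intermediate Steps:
w(A) = 1/(540 + A)
(o + 170869)/241340 + l(-11)/w(89) = (102653 + 170869)/241340 - 114/(1/(540 + 89)) = 273522*(1/241340) - 114/(1/629) = 136761/120670 - 114/1/629 = 136761/120670 - 114*629 = 136761/120670 - 71706 = -8652626259/120670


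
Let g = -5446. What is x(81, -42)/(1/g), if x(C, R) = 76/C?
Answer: -413896/81 ≈ -5109.8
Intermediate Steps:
x(81, -42)/(1/g) = (76/81)/(1/(-5446)) = (76*(1/81))/(-1/5446) = (76/81)*(-5446) = -413896/81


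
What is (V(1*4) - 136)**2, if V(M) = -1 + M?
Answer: 17689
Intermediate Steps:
(V(1*4) - 136)**2 = ((-1 + 1*4) - 136)**2 = ((-1 + 4) - 136)**2 = (3 - 136)**2 = (-133)**2 = 17689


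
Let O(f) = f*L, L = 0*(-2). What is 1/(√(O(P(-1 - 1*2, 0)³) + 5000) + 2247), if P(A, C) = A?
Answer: 2247/5044009 - 50*√2/5044009 ≈ 0.00043146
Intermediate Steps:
L = 0
O(f) = 0 (O(f) = f*0 = 0)
1/(√(O(P(-1 - 1*2, 0)³) + 5000) + 2247) = 1/(√(0 + 5000) + 2247) = 1/(√5000 + 2247) = 1/(50*√2 + 2247) = 1/(2247 + 50*√2)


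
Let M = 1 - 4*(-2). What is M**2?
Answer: 81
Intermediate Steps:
M = 9 (M = 1 + 8 = 9)
M**2 = 9**2 = 81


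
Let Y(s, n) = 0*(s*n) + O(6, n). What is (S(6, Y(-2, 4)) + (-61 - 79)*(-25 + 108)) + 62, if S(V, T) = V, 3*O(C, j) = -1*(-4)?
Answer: -11552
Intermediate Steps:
O(C, j) = 4/3 (O(C, j) = (-1*(-4))/3 = (⅓)*4 = 4/3)
Y(s, n) = 4/3 (Y(s, n) = 0*(s*n) + 4/3 = 0*(n*s) + 4/3 = 0 + 4/3 = 4/3)
(S(6, Y(-2, 4)) + (-61 - 79)*(-25 + 108)) + 62 = (6 + (-61 - 79)*(-25 + 108)) + 62 = (6 - 140*83) + 62 = (6 - 11620) + 62 = -11614 + 62 = -11552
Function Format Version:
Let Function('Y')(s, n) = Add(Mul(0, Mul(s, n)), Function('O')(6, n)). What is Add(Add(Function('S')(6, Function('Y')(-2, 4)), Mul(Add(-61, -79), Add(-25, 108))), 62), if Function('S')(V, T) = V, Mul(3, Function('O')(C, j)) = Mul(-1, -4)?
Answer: -11552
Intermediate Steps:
Function('O')(C, j) = Rational(4, 3) (Function('O')(C, j) = Mul(Rational(1, 3), Mul(-1, -4)) = Mul(Rational(1, 3), 4) = Rational(4, 3))
Function('Y')(s, n) = Rational(4, 3) (Function('Y')(s, n) = Add(Mul(0, Mul(s, n)), Rational(4, 3)) = Add(Mul(0, Mul(n, s)), Rational(4, 3)) = Add(0, Rational(4, 3)) = Rational(4, 3))
Add(Add(Function('S')(6, Function('Y')(-2, 4)), Mul(Add(-61, -79), Add(-25, 108))), 62) = Add(Add(6, Mul(Add(-61, -79), Add(-25, 108))), 62) = Add(Add(6, Mul(-140, 83)), 62) = Add(Add(6, -11620), 62) = Add(-11614, 62) = -11552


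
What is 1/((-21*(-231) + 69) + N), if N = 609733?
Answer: 1/614653 ≈ 1.6269e-6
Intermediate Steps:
1/((-21*(-231) + 69) + N) = 1/((-21*(-231) + 69) + 609733) = 1/((4851 + 69) + 609733) = 1/(4920 + 609733) = 1/614653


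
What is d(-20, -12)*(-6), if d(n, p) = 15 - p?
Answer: -162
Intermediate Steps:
d(-20, -12)*(-6) = (15 - 1*(-12))*(-6) = (15 + 12)*(-6) = 27*(-6) = -162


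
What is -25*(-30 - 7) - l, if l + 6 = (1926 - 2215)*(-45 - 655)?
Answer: -201369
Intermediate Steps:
l = 202294 (l = -6 + (1926 - 2215)*(-45 - 655) = -6 - 289*(-700) = -6 + 202300 = 202294)
-25*(-30 - 7) - l = -25*(-30 - 7) - 1*202294 = -25*(-37) - 202294 = 925 - 202294 = -201369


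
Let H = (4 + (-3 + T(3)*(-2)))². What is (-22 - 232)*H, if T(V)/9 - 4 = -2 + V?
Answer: -2011934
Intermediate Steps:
T(V) = 18 + 9*V (T(V) = 36 + 9*(-2 + V) = 36 + (-18 + 9*V) = 18 + 9*V)
H = 7921 (H = (4 + (-3 + (18 + 9*3)*(-2)))² = (4 + (-3 + (18 + 27)*(-2)))² = (4 + (-3 + 45*(-2)))² = (4 + (-3 - 90))² = (4 - 93)² = (-89)² = 7921)
(-22 - 232)*H = (-22 - 232)*7921 = -254*7921 = -2011934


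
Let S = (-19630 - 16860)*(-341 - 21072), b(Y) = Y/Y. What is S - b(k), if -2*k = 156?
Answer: 781360369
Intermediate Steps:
k = -78 (k = -½*156 = -78)
b(Y) = 1
S = 781360370 (S = -36490*(-21413) = 781360370)
S - b(k) = 781360370 - 1*1 = 781360370 - 1 = 781360369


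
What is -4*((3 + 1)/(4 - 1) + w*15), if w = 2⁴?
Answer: -2896/3 ≈ -965.33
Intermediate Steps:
w = 16
-4*((3 + 1)/(4 - 1) + w*15) = -4*((3 + 1)/(4 - 1) + 16*15) = -4*(4/3 + 240) = -4*724/3 = -2896/3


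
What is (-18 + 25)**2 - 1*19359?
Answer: -19310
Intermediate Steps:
(-18 + 25)**2 - 1*19359 = 7**2 - 19359 = 49 - 19359 = -19310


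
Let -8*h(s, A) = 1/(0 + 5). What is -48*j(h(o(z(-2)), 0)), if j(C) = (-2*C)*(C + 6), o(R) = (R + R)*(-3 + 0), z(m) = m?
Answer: -717/50 ≈ -14.340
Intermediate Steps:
o(R) = -6*R (o(R) = (2*R)*(-3) = -6*R)
h(s, A) = -1/40 (h(s, A) = -1/(8*(0 + 5)) = -⅛/5 = -⅛*⅕ = -1/40)
j(C) = -2*C*(6 + C) (j(C) = (-2*C)*(6 + C) = -2*C*(6 + C))
-48*j(h(o(z(-2)), 0)) = -(-96)*(-1)*(6 - 1/40)/40 = -(-96)*(-1)*239/(40*40) = -48*239/800 = -717/50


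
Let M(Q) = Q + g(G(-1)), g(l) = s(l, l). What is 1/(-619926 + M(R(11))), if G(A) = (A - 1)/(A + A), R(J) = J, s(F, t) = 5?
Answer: -1/619910 ≈ -1.6131e-6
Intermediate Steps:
G(A) = (-1 + A)/(2*A) (G(A) = (-1 + A)/((2*A)) = (-1 + A)*(1/(2*A)) = (-1 + A)/(2*A))
g(l) = 5
M(Q) = 5 + Q (M(Q) = Q + 5 = 5 + Q)
1/(-619926 + M(R(11))) = 1/(-619926 + (5 + 11)) = 1/(-619926 + 16) = 1/(-619910) = -1/619910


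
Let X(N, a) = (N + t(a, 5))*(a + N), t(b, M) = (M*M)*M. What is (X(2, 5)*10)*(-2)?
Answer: -17780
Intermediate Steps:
t(b, M) = M³ (t(b, M) = M²*M = M³)
X(N, a) = (125 + N)*(N + a) (X(N, a) = (N + 5³)*(a + N) = (N + 125)*(N + a) = (125 + N)*(N + a))
(X(2, 5)*10)*(-2) = ((2² + 125*2 + 125*5 + 2*5)*10)*(-2) = ((4 + 250 + 625 + 10)*10)*(-2) = (889*10)*(-2) = 8890*(-2) = -17780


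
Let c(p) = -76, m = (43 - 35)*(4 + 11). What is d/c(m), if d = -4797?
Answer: 4797/76 ≈ 63.118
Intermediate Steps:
m = 120 (m = 8*15 = 120)
d/c(m) = -4797/(-76) = -4797*(-1/76) = 4797/76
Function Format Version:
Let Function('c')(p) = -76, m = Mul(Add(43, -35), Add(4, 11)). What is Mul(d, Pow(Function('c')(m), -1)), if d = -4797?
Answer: Rational(4797, 76) ≈ 63.118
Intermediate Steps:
m = 120 (m = Mul(8, 15) = 120)
Mul(d, Pow(Function('c')(m), -1)) = Mul(-4797, Pow(-76, -1)) = Mul(-4797, Rational(-1, 76)) = Rational(4797, 76)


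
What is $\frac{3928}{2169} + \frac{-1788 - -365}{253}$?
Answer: $- \frac{2092703}{548757} \approx -3.8135$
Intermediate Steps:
$\frac{3928}{2169} + \frac{-1788 - -365}{253} = 3928 \cdot \frac{1}{2169} + \left(-1788 + 365\right) \frac{1}{253} = \frac{3928}{2169} - \frac{1423}{253} = - \frac{2092703}{548757}$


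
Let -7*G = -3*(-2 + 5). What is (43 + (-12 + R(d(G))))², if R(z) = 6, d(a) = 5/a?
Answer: 1369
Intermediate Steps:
G = 9/7 (G = -(-3)*(-2 + 5)/7 = -(-3)*3/7 = -⅐*(-9) = 9/7 ≈ 1.2857)
(43 + (-12 + R(d(G))))² = (43 + (-12 + 6))² = (43 - 6)² = 37² = 1369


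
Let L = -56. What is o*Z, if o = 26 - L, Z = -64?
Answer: -5248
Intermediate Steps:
o = 82 (o = 26 - 1*(-56) = 26 + 56 = 82)
o*Z = 82*(-64) = -5248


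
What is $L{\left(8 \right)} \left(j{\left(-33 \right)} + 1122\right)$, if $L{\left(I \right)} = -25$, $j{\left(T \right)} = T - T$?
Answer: $-28050$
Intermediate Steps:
$j{\left(T \right)} = 0$
$L{\left(8 \right)} \left(j{\left(-33 \right)} + 1122\right) = - 25 \left(0 + 1122\right) = \left(-25\right) 1122 = -28050$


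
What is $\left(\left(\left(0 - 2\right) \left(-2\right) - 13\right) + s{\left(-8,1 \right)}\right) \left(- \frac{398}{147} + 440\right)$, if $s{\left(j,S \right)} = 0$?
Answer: $- \frac{192846}{49} \approx -3935.6$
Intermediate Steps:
$\left(\left(\left(0 - 2\right) \left(-2\right) - 13\right) + s{\left(-8,1 \right)}\right) \left(- \frac{398}{147} + 440\right) = \left(\left(\left(0 - 2\right) \left(-2\right) - 13\right) + 0\right) \left(- \frac{398}{147} + 440\right) = \left(\left(\left(0 - 2\right) \left(-2\right) - 13\right) + 0\right) \left(\left(-398\right) \frac{1}{147} + 440\right) = \left(\left(\left(-2\right) \left(-2\right) - 13\right) + 0\right) \left(- \frac{398}{147} + 440\right) = \left(\left(4 - 13\right) + 0\right) \frac{64282}{147} = \left(-9 + 0\right) \frac{64282}{147} = \left(-9\right) \frac{64282}{147} = - \frac{192846}{49}$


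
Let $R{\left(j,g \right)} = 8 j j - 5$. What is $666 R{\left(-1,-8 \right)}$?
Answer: $1998$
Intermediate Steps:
$R{\left(j,g \right)} = -5 + 8 j^{2}$ ($R{\left(j,g \right)} = 8 j^{2} - 5 = -5 + 8 j^{2}$)
$666 R{\left(-1,-8 \right)} = 666 \left(-5 + 8 \left(-1\right)^{2}\right) = 666 \left(-5 + 8 \cdot 1\right) = 666 \left(-5 + 8\right) = 666 \cdot 3 = 1998$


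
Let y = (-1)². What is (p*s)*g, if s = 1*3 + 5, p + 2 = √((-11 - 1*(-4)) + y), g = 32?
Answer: -512 + 256*I*√6 ≈ -512.0 + 627.07*I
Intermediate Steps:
y = 1
p = -2 + I*√6 (p = -2 + √((-11 - 1*(-4)) + 1) = -2 + √((-11 + 4) + 1) = -2 + √(-7 + 1) = -2 + √(-6) = -2 + I*√6 ≈ -2.0 + 2.4495*I)
s = 8 (s = 3 + 5 = 8)
(p*s)*g = ((-2 + I*√6)*8)*32 = (-16 + 8*I*√6)*32 = -512 + 256*I*√6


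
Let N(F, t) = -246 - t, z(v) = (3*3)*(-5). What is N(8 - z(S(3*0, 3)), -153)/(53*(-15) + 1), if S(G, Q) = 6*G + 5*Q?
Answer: 93/794 ≈ 0.11713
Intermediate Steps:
S(G, Q) = 5*Q + 6*G
z(v) = -45 (z(v) = 9*(-5) = -45)
N(8 - z(S(3*0, 3)), -153)/(53*(-15) + 1) = (-246 - 1*(-153))/(53*(-15) + 1) = (-246 + 153)/(-795 + 1) = -93/(-794) = -93*(-1/794) = 93/794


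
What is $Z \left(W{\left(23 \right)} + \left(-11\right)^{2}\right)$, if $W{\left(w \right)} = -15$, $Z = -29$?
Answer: $-3074$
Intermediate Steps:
$Z \left(W{\left(23 \right)} + \left(-11\right)^{2}\right) = - 29 \left(-15 + \left(-11\right)^{2}\right) = - 29 \left(-15 + 121\right) = \left(-29\right) 106 = -3074$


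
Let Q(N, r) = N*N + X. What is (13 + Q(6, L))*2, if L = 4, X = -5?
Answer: 88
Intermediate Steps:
Q(N, r) = -5 + N**2 (Q(N, r) = N*N - 5 = N**2 - 5 = -5 + N**2)
(13 + Q(6, L))*2 = (13 + (-5 + 6**2))*2 = (13 + (-5 + 36))*2 = (13 + 31)*2 = 44*2 = 88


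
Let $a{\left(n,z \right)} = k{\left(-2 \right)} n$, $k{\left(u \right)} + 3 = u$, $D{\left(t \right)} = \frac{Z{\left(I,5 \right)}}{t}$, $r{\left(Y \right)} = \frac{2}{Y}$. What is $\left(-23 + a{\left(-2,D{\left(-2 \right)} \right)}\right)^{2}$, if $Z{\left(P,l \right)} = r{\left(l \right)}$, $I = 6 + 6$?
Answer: $169$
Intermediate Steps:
$I = 12$
$Z{\left(P,l \right)} = \frac{2}{l}$
$D{\left(t \right)} = \frac{2}{5 t}$ ($D{\left(t \right)} = \frac{2 \cdot \frac{1}{5}}{t} = \frac{2}{5 t}$)
$k{\left(u \right)} = -3 + u$
$a{\left(n,z \right)} = - 5 n$ ($a{\left(n,z \right)} = \left(-3 - 2\right) n = - 5 n$)
$\left(-23 + a{\left(-2,D{\left(-2 \right)} \right)}\right)^{2} = \left(-23 - -10\right)^{2} = \left(-23 + 10\right)^{2} = \left(-13\right)^{2} = 169$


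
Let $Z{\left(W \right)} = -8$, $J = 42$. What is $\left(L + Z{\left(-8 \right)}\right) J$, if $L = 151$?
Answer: $6006$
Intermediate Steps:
$\left(L + Z{\left(-8 \right)}\right) J = \left(151 - 8\right) 42 = 143 \cdot 42 = 6006$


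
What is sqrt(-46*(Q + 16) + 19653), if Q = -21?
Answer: sqrt(19883) ≈ 141.01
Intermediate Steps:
sqrt(-46*(Q + 16) + 19653) = sqrt(-46*(-21 + 16) + 19653) = sqrt(-46*(-5) + 19653) = sqrt(230 + 19653) = sqrt(19883)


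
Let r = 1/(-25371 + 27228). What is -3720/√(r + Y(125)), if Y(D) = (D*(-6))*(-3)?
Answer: -3720*√64124067/379841 ≈ -78.424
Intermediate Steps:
r = 1/1857 ≈ 0.00053850
Y(D) = 18*D (Y(D) = -6*D*(-3) = 18*D)
-3720/√(r + Y(125)) = -3720/√(1/1857 + 18*125) = -3720/√(1/1857 + 2250) = -3720*√64124067/379841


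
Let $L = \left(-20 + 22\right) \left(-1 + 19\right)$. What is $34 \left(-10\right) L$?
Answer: $-12240$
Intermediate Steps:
$L = 36$ ($L = 2 \cdot 18 = 36$)
$34 \left(-10\right) L = 34 \left(-10\right) 36 = \left(-340\right) 36 = -12240$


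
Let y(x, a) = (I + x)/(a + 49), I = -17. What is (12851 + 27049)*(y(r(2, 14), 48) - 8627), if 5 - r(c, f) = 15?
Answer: -33390155400/97 ≈ -3.4423e+8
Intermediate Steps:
r(c, f) = -10 (r(c, f) = 5 - 1*15 = 5 - 15 = -10)
y(x, a) = (-17 + x)/(49 + a) (y(x, a) = (-17 + x)/(a + 49) = (-17 + x)/(49 + a))
(12851 + 27049)*(y(r(2, 14), 48) - 8627) = (12851 + 27049)*((-17 - 10)/(49 + 48) - 8627) = 39900*(-27/97 - 8627) = 39900*(-836846/97) = -33390155400/97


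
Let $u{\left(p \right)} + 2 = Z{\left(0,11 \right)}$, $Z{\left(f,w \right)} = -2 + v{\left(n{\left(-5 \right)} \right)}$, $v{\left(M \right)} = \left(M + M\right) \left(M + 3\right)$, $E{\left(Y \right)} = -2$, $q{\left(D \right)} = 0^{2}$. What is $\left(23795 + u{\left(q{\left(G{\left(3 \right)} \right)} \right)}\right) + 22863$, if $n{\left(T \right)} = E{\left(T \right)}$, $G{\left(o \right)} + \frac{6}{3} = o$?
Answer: $46650$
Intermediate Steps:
$G{\left(o \right)} = -2 + o$
$q{\left(D \right)} = 0$
$n{\left(T \right)} = -2$
$v{\left(M \right)} = 2 M \left(3 + M\right)$
$Z{\left(f,w \right)} = -6$ ($Z{\left(f,w \right)} = -2 + 2 \left(-2\right) \left(3 - 2\right) = -2 + 2 \left(-2\right) 1 = -2 - 4 = -6$)
$u{\left(p \right)} = -8$ ($u{\left(p \right)} = -2 - 6 = -8$)
$\left(23795 + u{\left(q{\left(G{\left(3 \right)} \right)} \right)}\right) + 22863 = \left(23795 - 8\right) + 22863 = 23787 + 22863 = 46650$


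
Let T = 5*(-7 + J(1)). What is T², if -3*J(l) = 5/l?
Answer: 16900/9 ≈ 1877.8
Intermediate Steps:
J(l) = -5/(3*l)
T = -130/3 (T = 5*(-7 - 5/3/1) = 5*(-7 - 5/3*1) = 5*(-7 - 5/3) = 5*(-26/3) = -130/3 ≈ -43.333)
T² = (-130/3)² = 16900/9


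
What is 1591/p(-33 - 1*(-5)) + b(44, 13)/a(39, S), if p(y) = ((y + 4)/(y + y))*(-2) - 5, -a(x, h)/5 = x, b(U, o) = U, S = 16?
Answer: -2173519/7995 ≈ -271.86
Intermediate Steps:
a(x, h) = -5*x
p(y) = -5 - (4 + y)/y (p(y) = ((4 + y)/((2*y)))*(-2) - 5 = ((4 + y)*(1/(2*y)))*(-2) - 5 = ((4 + y)/(2*y))*(-2) - 5 = -(4 + y)/y - 5 = -5 - (4 + y)/y)
1591/p(-33 - 1*(-5)) + b(44, 13)/a(39, S) = 1591/(-6 - 4/(-33 - 1*(-5))) + 44/((-5*39)) = 1591/(-6 - 4/(-33 + 5)) + 44/(-195) = 1591/(-6 - 4/(-28)) + 44*(-1/195) = 1591/(-6 - 4*(-1/28)) - 44/195 = 1591/(-6 + ⅐) - 44/195 = 1591/(-41/7) - 44/195 = 1591*(-7/41) - 44/195 = -11137/41 - 44/195 = -2173519/7995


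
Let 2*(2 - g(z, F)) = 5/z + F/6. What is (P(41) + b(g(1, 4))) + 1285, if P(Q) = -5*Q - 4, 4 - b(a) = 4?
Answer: 1076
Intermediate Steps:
g(z, F) = 2 - 5/(2*z) - F/12 (g(z, F) = 2 - (5/z + F/6)/2 = 2 + (-5/(2*z) - F/12) = 2 - 5/(2*z) - F/12)
b(a) = 0 (b(a) = 4 - 1*4 = 4 - 4 = 0)
P(Q) = -4 - 5*Q
(P(41) + b(g(1, 4))) + 1285 = ((-4 - 5*41) + 0) + 1285 = ((-4 - 205) + 0) + 1285 = (-209 + 0) + 1285 = -209 + 1285 = 1076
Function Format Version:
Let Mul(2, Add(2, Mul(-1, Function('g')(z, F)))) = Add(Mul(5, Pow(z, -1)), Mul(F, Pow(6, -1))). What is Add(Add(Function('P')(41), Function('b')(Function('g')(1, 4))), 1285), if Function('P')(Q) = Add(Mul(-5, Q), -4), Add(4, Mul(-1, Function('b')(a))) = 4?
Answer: 1076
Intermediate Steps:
Function('g')(z, F) = Add(2, Mul(Rational(-5, 2), Pow(z, -1)), Mul(Rational(-1, 12), F)) (Function('g')(z, F) = Add(2, Mul(Rational(-1, 2), Add(Mul(5, Pow(z, -1)), Mul(F, Pow(6, -1))))) = Add(2, Mul(Rational(-1, 2), Add(Mul(5, Pow(z, -1)), Mul(F, Rational(1, 6))))) = Add(2, Mul(Rational(-1, 2), Add(Mul(5, Pow(z, -1)), Mul(Rational(1, 6), F)))) = Add(2, Add(Mul(Rational(-5, 2), Pow(z, -1)), Mul(Rational(-1, 12), F))) = Add(2, Mul(Rational(-5, 2), Pow(z, -1)), Mul(Rational(-1, 12), F)))
Function('b')(a) = 0 (Function('b')(a) = Add(4, Mul(-1, 4)) = Add(4, -4) = 0)
Function('P')(Q) = Add(-4, Mul(-5, Q))
Add(Add(Function('P')(41), Function('b')(Function('g')(1, 4))), 1285) = Add(Add(Add(-4, Mul(-5, 41)), 0), 1285) = Add(Add(Add(-4, -205), 0), 1285) = Add(Add(-209, 0), 1285) = Add(-209, 1285) = 1076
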